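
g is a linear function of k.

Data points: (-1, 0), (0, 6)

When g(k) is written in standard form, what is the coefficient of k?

Write g(k) = ak + b; the 2 given values yield a linear system in the 2 coefficients.
Solving, g(k) = 6k + 6.
The coefficient of k is 6.

6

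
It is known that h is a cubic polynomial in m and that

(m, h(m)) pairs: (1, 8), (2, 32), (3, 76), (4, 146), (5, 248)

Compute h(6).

Write h(m) = am³ + bm² + cm + d; the 5 given values yield a linear system in the 4 coefficients.
Solving, h(m) = m³ + 4m² + 5m - 2.
Then h(6) = 388.

388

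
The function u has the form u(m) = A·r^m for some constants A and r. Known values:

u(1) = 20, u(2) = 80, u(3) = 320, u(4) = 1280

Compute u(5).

5120

Consecutive ratio: 80/20 = 4, and 320/80 = 4, so r = 4.
Then A·4^1 = 20 gives A = 5, and u(m) = 5·4^m.
u(5) = 5·4^5 = 5120.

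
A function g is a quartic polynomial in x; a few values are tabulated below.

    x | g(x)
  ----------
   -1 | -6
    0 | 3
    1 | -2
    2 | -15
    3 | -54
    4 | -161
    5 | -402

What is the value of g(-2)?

-59

First differences: 9, -5, -13, -39, -107, -241. Second differences: -14, -8, -26, -68, -134. Third differences: 6, -18, -42, -66. Fourth differences: -24, -24, -24.
Level-4 differences are constant, so g has degree 4.
Fitting a degree-4 polynomial gives g(x) = -x^4 + 3x³ - 6x² - x + 3.
Then g(-2) = -59.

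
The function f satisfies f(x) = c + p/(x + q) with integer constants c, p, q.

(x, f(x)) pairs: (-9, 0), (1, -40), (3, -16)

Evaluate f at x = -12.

-1

(f(x) − c)(x + q) = p for each data point; the three points give a linear system in c and q, then p follows.
Solving: c = -4, q = 0, p = -36, so f(x) = -4 − 36/(x + 0).
Then f(-12) = -4 − 36/(-12) = -1.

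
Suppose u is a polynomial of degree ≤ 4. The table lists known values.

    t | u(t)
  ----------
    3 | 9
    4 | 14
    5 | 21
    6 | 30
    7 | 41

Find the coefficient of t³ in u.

0

First differences: 5, 7, 9, 11. Second differences: 2, 2, 2.
Level-2 differences are constant, so u has degree 2.
Fitting a degree-2 polynomial gives u(t) = t² - 2t + 6.
The coefficient of t³ is 0.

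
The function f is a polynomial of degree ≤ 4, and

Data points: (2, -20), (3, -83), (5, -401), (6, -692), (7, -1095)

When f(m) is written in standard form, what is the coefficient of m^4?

Write f(m) = am^4 + bm³ + cm² + dm + e; the 5 given values yield a linear system in the 5 coefficients.
Solving, the leading coefficient vanishes, and f(m) = -3m³ - 2m² + 4m + 4.
The coefficient of m^4 is 0.

0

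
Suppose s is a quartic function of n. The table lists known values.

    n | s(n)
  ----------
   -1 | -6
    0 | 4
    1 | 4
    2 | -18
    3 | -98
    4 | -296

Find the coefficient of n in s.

First differences: 10, 0, -22, -80, -198. Second differences: -10, -22, -58, -118. Third differences: -12, -36, -60. Fourth differences: -24, -24.
Level-4 differences are constant, so s has degree 4.
Fitting a degree-4 polynomial gives s(n) = -n^4 - 4n² + 5n + 4.
The coefficient of n is 5.

5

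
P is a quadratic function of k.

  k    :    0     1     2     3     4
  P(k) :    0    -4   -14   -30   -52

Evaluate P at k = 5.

-80

Write P(k) = ak² + bk + c; the 5 given values yield a linear system in the 3 coefficients.
Solving, P(k) = -3k² - k.
Then P(5) = -80.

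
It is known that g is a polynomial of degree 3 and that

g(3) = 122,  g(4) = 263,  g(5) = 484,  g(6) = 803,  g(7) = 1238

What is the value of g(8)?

1807

First differences: 141, 221, 319, 435. Second differences: 80, 98, 116. Third differences: 18, 18.
Level-3 differences are constant, so g has degree 3.
Fitting a degree-3 polynomial gives g(k) = 3k³ + 4k² + 2k - 1.
Then g(8) = 1807.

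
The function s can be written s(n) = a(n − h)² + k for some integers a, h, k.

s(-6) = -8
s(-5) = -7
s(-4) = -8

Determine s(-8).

First differences 1, -1; second difference -2 = 2a, so a = -1.
Expanding, the n-coefficient is −2ah = 2h; matching it to the data gives h = -5, and then k = -7.
So s(n) = -1(n + 5)² − 7.
s(-8) = -1·(-3)² − 7 = -16.

-16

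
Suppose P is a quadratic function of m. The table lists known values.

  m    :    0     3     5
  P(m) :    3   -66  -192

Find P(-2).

Write P(m) = am² + bm + c; the 3 given values yield a linear system in the 3 coefficients.
Solving, P(m) = -8m² + m + 3.
Then P(-2) = -31.

-31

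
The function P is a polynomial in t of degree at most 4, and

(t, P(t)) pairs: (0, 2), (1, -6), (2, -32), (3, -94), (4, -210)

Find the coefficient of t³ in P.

First differences: -8, -26, -62, -116. Second differences: -18, -36, -54. Third differences: -18, -18.
Level-3 differences are constant, so P has degree 3.
Fitting a degree-3 polynomial gives P(t) = -3t³ - 5t + 2.
The coefficient of t³ is -3.

-3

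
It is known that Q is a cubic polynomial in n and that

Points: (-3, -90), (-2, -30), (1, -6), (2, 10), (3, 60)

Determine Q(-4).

Write Q(n) = an³ + bn² + cn + d; the 5 given values yield a linear system in the 4 coefficients.
Solving, Q(n) = 3n³ - n² - 2n - 6.
Then Q(-4) = -206.

-206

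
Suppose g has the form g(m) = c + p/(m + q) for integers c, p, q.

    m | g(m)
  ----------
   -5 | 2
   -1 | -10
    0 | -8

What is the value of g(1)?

-7

(g(m) − c)(m + q) = p for each data point; the three points give a linear system in c and q, then p follows.
Solving: c = -4, q = 3, p = -12, so g(m) = -4 − 12/(m + 3).
Then g(1) = -4 − 12/4 = -7.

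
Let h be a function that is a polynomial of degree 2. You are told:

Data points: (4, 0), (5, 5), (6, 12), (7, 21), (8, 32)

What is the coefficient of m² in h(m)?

Write h(m) = am² + bm + c; the 5 given values yield a linear system in the 3 coefficients.
Solving, h(m) = m² - 4m.
The coefficient of m² is 1.

1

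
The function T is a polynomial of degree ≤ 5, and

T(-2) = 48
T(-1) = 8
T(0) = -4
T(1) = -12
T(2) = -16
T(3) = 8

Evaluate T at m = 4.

Write T(m) = am^5 + bm^4 + cm³ + dm² + em + p; the 6 given values yield a linear system in the 6 coefficients.
Solving, the leading coefficient vanishes, and T(m) = m^4 - 2m³ + m² - 8m - 4.
Then T(4) = 108.

108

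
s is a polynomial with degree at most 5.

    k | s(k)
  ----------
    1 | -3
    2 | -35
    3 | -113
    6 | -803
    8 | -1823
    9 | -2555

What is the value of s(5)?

Write s(k) = ak^5 + bk^4 + ck³ + dk² + ek + p; the 6 given values yield a linear system in the 6 coefficients.
Solving, the top 2 coefficients vanish, and s(k) = -3k³ - 5k² + 4k + 1.
Then s(5) = -479.

-479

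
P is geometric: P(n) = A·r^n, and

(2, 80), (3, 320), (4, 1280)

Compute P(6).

20480

Consecutive ratio: 320/80 = 4, and 1280/320 = 4, so r = 4.
Then A·4^2 = 80 gives A = 5, and P(n) = 5·4^n.
P(6) = 5·4^6 = 20480.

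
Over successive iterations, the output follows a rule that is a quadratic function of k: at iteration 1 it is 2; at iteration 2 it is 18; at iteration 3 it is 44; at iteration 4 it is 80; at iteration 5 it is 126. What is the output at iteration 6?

Write the value at k as f(k).
Write f(k) = ak² + bk + c; the 5 given values yield a linear system in the 3 coefficients.
Solving, f(k) = 5k² + k - 4.
Then f(6) = 182.

182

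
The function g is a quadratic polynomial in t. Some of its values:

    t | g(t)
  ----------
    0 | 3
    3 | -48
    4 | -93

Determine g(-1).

Write g(t) = at² + bt + c; the 3 given values yield a linear system in the 3 coefficients.
Solving, g(t) = -7t² + 4t + 3.
Then g(-1) = -8.

-8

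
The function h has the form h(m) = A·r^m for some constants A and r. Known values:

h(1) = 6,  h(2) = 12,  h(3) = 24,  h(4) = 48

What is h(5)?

96

Consecutive ratio: 12/6 = 2, and 24/12 = 2, so r = 2.
Then A·2^1 = 6 gives A = 3, and h(m) = 3·2^m.
h(5) = 3·2^5 = 96.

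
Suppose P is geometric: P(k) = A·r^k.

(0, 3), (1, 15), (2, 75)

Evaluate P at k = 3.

Consecutive ratio: 15/3 = 5, and 75/15 = 5, so r = 5.
Then A·5^0 = 3 gives A = 3, and P(k) = 3·5^k.
P(3) = 3·5^3 = 375.

375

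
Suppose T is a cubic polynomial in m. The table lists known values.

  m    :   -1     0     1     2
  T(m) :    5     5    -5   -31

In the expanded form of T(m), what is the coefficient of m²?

-5

Write T(m) = am³ + bm² + cm + d; the 4 given values yield a linear system in the 4 coefficients.
Solving, T(m) = -m³ - 5m² - 4m + 5.
The coefficient of m² is -5.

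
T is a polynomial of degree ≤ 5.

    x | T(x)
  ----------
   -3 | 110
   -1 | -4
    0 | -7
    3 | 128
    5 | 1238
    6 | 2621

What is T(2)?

5

Write T(x) = ax^5 + bx^4 + cx³ + dx² + ex + p; the 6 given values yield a linear system in the 6 coefficients.
Solving, the leading coefficient vanishes, and T(x) = 2x^4 + x³ - 4x² - 6x - 7.
Then T(2) = 5.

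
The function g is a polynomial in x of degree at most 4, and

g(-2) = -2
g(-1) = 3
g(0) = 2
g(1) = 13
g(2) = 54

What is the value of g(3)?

First differences: 5, -1, 11, 41. Second differences: -6, 12, 30. Third differences: 18, 18.
Level-3 differences are constant, so g has degree 3.
Fitting a degree-3 polynomial gives g(x) = 3x³ + 6x² + 2x + 2.
Then g(3) = 143.

143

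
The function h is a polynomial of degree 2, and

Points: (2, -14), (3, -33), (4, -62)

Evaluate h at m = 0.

-6

Write h(m) = am² + bm + c; the 3 given values yield a linear system in the 3 coefficients.
Solving, h(m) = -5m² + 6m - 6.
Then h(0) = -6.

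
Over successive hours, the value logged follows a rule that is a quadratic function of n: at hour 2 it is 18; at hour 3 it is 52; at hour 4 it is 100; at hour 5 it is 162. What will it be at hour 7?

Write the value at n as f(n).
First differences: 34, 48, 62. Second differences: 14, 14.
Level-2 differences are constant, so f has degree 2.
Fitting a degree-2 polynomial gives f(n) = 7n² - n - 8.
Then f(7) = 328.

328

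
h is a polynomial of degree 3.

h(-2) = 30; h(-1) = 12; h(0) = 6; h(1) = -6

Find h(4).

Write h(t) = at³ + bt² + ct + d; the 4 given values yield a linear system in the 4 coefficients.
Solving, h(t) = -3t³ - 3t² - 6t + 6.
Then h(4) = -258.

-258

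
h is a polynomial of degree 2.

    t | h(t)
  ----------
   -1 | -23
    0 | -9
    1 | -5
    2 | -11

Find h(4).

Write h(t) = at² + bt + c; the 4 given values yield a linear system in the 3 coefficients.
Solving, h(t) = -5t² + 9t - 9.
Then h(4) = -53.

-53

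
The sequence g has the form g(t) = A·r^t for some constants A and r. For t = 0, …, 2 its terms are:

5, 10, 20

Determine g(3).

Consecutive ratio: 10/5 = 2, and 20/10 = 2, so r = 2.
Then A·2^0 = 5 gives A = 5, and g(t) = 5·2^t.
g(3) = 5·2^3 = 40.

40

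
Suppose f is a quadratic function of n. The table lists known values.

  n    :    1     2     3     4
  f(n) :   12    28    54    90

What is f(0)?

6

Write f(n) = an² + bn + c; the 4 given values yield a linear system in the 3 coefficients.
Solving, f(n) = 5n² + n + 6.
The constant term is f(0) = 6.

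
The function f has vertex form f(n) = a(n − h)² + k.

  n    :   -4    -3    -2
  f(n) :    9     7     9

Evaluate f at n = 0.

First differences -2, 2; second difference 4 = 2a, so a = 2.
Expanding, the n-coefficient is −2ah = -4h; matching it to the data gives h = -3, and then k = 7.
So f(n) = 2(n + 3)² + 7.
f(0) = 2·3² + 7 = 25.

25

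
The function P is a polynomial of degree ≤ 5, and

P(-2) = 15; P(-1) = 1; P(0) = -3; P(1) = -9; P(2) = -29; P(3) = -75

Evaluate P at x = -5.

237

First differences: -14, -4, -6, -20, -46. Second differences: 10, -2, -14, -26. Third differences: -12, -12, -12.
Level-3 differences are constant, so P has degree 3.
Fitting a degree-3 polynomial gives P(x) = -2x³ - x² - 3x - 3.
Then P(-5) = 237.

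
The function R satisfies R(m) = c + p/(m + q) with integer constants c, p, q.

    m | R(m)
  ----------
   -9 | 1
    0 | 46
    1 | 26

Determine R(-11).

(R(m) − c)(m + q) = p for each data point; the three points give a linear system in c and q, then p follows.
Solving: c = 6, q = 1, p = 40, so R(m) = 6 + 40/(m + 1).
Then R(-11) = 6 + 40/(-10) = 2.

2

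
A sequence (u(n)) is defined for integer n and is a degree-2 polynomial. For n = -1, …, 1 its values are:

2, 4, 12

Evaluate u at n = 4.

72

Write u(n) = an² + bn + c; the 3 given values yield a linear system in the 3 coefficients.
Solving, u(n) = 3n² + 5n + 4.
Then u(4) = 72.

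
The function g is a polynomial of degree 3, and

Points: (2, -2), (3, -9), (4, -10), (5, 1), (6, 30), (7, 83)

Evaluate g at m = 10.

446

First differences: -7, -1, 11, 29, 53. Second differences: 6, 12, 18, 24. Third differences: 6, 6, 6.
Level-3 differences are constant, so g has degree 3.
Fitting a degree-3 polynomial gives g(m) = m³ - 6m² + 4m + 6.
Then g(10) = 446.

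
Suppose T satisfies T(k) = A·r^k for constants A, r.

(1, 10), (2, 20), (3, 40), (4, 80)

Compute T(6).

320

Consecutive ratio: 20/10 = 2, and 40/20 = 2, so r = 2.
Then A·2^1 = 10 gives A = 5, and T(k) = 5·2^k.
T(6) = 5·2^6 = 320.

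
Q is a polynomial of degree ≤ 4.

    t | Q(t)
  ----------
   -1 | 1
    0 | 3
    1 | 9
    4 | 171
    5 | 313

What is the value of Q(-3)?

-39

Write Q(t) = at^4 + bt³ + ct² + dt + e; the 5 given values yield a linear system in the 5 coefficients.
Solving, the leading coefficient vanishes, and Q(t) = 2t³ + 2t² + 2t + 3.
Then Q(-3) = -39.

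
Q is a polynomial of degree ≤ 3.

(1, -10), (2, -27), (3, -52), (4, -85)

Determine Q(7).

-232

First differences: -17, -25, -33. Second differences: -8, -8.
Level-2 differences are constant, so Q has degree 2.
Fitting a degree-2 polynomial gives Q(m) = -4m² - 5m - 1.
Then Q(7) = -232.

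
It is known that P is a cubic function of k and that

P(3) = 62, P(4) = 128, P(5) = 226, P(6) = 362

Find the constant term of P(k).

Write P(k) = ak³ + bk² + ck + d; the 4 given values yield a linear system in the 4 coefficients.
Solving, P(k) = k³ + 4k² + k - 4.
The constant term is P(0) = -4.

-4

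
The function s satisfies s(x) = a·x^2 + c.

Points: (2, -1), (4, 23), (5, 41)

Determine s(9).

From s(2) = -1 and s(4) = 23: 4a + c = -1 and 16a + c = 23.
Subtracting: 12a = 24, so a = 2; then c = -1 − 2·4 = -9.
So s(x) = 2x² − 9, and s(9) = 153.

153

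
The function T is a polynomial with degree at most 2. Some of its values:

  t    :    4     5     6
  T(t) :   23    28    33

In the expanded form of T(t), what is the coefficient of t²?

First differences: 5, 5.
Level-1 differences are constant, so T has degree 1.
Fitting a degree-1 polynomial gives T(t) = 5t + 3.
The coefficient of t² is 0.

0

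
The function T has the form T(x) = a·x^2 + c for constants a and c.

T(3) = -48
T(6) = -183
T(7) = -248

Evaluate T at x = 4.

-83

From T(3) = -48 and T(6) = -183: 9a + c = -48 and 36a + c = -183.
Subtracting: 27a = -135, so a = -5; then c = -48 − (-5)·9 = -3.
So T(x) = -5x² − 3, and T(4) = -83.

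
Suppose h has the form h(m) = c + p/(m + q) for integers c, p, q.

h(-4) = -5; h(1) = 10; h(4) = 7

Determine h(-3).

(h(m) − c)(m + q) = p for each data point; the three points give a linear system in c and q, then p follows.
Solving: c = 4, q = 2, p = 18, so h(m) = 4 + 18/(m + 2).
Then h(-3) = 4 + 18/(-1) = -14.

-14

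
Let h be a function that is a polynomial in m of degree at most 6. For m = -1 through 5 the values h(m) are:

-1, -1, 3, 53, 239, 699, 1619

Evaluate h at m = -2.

First differences: 0, 4, 50, 186, 460, 920. Second differences: 4, 46, 136, 274, 460. Third differences: 42, 90, 138, 186. Fourth differences: 48, 48, 48.
Level-4 differences are constant, so h has degree 4.
Fitting a degree-4 polynomial gives h(m) = 2m^4 + 3m³ - m - 1.
Then h(-2) = 9.

9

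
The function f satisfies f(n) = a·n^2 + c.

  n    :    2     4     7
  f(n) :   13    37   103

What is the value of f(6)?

From f(2) = 13 and f(4) = 37: 4a + c = 13 and 16a + c = 37.
Subtracting: 12a = 24, so a = 2; then c = 13 − 2·4 = 5.
So f(n) = 2n² + 5, and f(6) = 77.

77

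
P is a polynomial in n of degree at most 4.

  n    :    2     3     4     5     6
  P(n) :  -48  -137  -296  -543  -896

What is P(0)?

Write P(n) = an^4 + bn³ + cn² + dn + e; the 5 given values yield a linear system in the 5 coefficients.
Solving, the leading coefficient vanishes, and P(n) = -3n³ - 8n² + 8n - 8.
Then P(0) = -8.

-8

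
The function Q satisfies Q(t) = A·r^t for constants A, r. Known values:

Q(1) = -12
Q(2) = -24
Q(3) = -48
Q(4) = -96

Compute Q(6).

-384

Consecutive ratio: -24/(-12) = 2, and -48/(-24) = 2, so r = 2.
Then A·2^1 = -12 gives A = -6, and Q(t) = -6·2^t.
Q(6) = -6·2^6 = -384.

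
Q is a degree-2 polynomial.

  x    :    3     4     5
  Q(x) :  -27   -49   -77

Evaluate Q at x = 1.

Write Q(x) = ax² + bx + c; the 3 given values yield a linear system in the 3 coefficients.
Solving, Q(x) = -3x² - x + 3.
Then Q(1) = -1.

-1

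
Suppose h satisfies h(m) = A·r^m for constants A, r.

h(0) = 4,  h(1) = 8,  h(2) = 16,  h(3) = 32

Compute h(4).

Consecutive ratio: 8/4 = 2, and 16/8 = 2, so r = 2.
Then A·2^0 = 4 gives A = 4, and h(m) = 4·2^m.
h(4) = 4·2^4 = 64.

64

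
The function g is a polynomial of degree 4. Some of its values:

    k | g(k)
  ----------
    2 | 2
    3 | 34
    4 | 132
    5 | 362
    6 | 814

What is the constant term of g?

-8

Write g(k) = ak^4 + bk³ + ck² + dk + e; the 5 given values yield a linear system in the 5 coefficients.
Solving, g(k) = k^4 - 3k³ + 5k² - k - 8.
The constant term is g(0) = -8.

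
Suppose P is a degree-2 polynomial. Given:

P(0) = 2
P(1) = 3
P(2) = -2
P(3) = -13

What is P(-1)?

Write P(t) = at² + bt + c; the 4 given values yield a linear system in the 3 coefficients.
Solving, P(t) = -3t² + 4t + 2.
Then P(-1) = -5.

-5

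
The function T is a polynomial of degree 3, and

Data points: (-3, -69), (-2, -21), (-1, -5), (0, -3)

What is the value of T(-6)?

Write T(t) = at³ + bt² + ct + d; the 4 given values yield a linear system in the 4 coefficients.
Solving, T(t) = 3t³ + 2t² + t - 3.
Then T(-6) = -585.

-585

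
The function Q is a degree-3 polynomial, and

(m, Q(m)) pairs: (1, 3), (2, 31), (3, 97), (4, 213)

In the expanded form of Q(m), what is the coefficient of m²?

7

Write Q(m) = am³ + bm² + cm + d; the 4 given values yield a linear system in the 4 coefficients.
Solving, Q(m) = 2m³ + 7m² - 7m + 1.
The coefficient of m² is 7.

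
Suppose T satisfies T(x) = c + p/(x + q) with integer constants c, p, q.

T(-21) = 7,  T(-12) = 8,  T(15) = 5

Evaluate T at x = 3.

(T(x) − c)(x + q) = p for each data point; the three points give a linear system in c and q, then p follows.
Solving: c = 6, q = 3, p = -18, so T(x) = 6 − 18/(x + 3).
Then T(3) = 6 − 18/6 = 3.

3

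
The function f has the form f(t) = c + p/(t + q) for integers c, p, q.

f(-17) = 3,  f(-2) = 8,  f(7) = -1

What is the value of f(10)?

0

(f(t) − c)(t + q) = p for each data point; the three points give a linear system in c and q, then p follows.
Solving: c = 2, q = -1, p = -18, so f(t) = 2 − 18/(t − 1).
Then f(10) = 2 − 18/9 = 0.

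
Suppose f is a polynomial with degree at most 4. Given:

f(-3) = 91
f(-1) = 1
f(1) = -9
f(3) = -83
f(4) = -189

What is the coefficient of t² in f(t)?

Write f(t) = at^4 + bt³ + ct² + dt + e; the 5 given values yield a linear system in the 5 coefficients.
Solving, the leading coefficient vanishes, and f(t) = -3t³ + t² - 2t - 5.
The coefficient of t² is 1.

1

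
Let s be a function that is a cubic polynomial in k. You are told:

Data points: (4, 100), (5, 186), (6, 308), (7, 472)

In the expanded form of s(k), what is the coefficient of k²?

3

Write s(k) = ak³ + bk² + ck + d; the 4 given values yield a linear system in the 4 coefficients.
Solving, s(k) = k³ + 3k² - 2k - 4.
The coefficient of k² is 3.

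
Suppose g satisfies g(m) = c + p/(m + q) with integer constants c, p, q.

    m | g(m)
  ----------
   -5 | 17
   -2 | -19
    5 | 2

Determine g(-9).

9

(g(m) − c)(m + q) = p for each data point; the three points give a linear system in c and q, then p follows.
Solving: c = 5, q = 3, p = -24, so g(m) = 5 − 24/(m + 3).
Then g(-9) = 5 − 24/(-6) = 9.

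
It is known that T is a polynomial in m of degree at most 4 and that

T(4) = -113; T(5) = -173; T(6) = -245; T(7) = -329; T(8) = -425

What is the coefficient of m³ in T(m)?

First differences: -60, -72, -84, -96. Second differences: -12, -12, -12.
Level-2 differences are constant, so T has degree 2.
Fitting a degree-2 polynomial gives T(m) = -6m² - 6m + 7.
The coefficient of m³ is 0.

0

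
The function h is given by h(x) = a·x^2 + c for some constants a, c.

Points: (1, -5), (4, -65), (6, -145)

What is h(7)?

-197

From h(1) = -5 and h(4) = -65: 1a + c = -5 and 16a + c = -65.
Subtracting: 15a = -60, so a = -4; then c = -5 − (-4)·1 = -1.
So h(x) = -4x² − 1, and h(7) = -197.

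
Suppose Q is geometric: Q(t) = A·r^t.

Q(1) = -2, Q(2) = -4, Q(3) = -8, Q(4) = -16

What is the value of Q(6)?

Consecutive ratio: -4/(-2) = 2, and -8/(-4) = 2, so r = 2.
Then A·2^1 = -2 gives A = -1, and Q(t) = -1·2^t.
Q(6) = -1·2^6 = -64.

-64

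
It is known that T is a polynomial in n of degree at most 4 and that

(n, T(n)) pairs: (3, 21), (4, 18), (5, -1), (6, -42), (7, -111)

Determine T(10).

First differences: -3, -19, -41, -69. Second differences: -16, -22, -28. Third differences: -6, -6.
Level-3 differences are constant, so T has degree 3.
Fitting a degree-3 polynomial gives T(n) = -n³ + 4n² + 6n - 6.
Then T(10) = -546.

-546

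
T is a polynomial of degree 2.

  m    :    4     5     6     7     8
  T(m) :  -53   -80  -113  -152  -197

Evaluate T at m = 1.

First differences: -27, -33, -39, -45. Second differences: -6, -6, -6.
Level-2 differences are constant, so T has degree 2.
Fitting a degree-2 polynomial gives T(m) = -3m² - 5.
Then T(1) = -8.

-8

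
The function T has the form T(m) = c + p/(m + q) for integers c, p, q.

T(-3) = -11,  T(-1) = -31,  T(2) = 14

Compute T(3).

9

(T(m) − c)(m + q) = p for each data point; the three points give a linear system in c and q, then p follows.
Solving: c = -1, q = 0, p = 30, so T(m) = -1 + 30/(m + 0).
Then T(3) = -1 + 30/3 = 9.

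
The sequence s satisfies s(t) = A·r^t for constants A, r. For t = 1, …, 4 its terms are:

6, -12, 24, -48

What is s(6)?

-192

Consecutive ratio: -12/6 = -2, and 24/(-12) = -2, so r = -2.
Then A·(-2)^1 = 6 gives A = -3, and s(t) = -3·(-2)^t.
s(6) = -3·(-2)^6 = -192.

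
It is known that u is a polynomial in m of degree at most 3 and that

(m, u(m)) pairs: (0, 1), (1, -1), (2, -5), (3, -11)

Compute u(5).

-29

First differences: -2, -4, -6. Second differences: -2, -2.
Level-2 differences are constant, so u has degree 2.
Fitting a degree-2 polynomial gives u(m) = -m² - m + 1.
Then u(5) = -29.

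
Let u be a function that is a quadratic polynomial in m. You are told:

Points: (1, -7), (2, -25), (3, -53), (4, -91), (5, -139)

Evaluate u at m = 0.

First differences: -18, -28, -38, -48. Second differences: -10, -10, -10.
Level-2 differences are constant, so u has degree 2.
Fitting a degree-2 polynomial gives u(m) = -5m² - 3m + 1.
Then u(0) = 1.

1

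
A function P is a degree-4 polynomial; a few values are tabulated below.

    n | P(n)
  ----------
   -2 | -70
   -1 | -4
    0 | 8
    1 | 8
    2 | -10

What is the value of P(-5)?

Write P(n) = an^4 + bn³ + cn² + dn + e; the 5 given values yield a linear system in the 5 coefficients.
Solving, P(n) = -2n^4 + 3n³ - 4n² + 3n + 8.
Then P(-5) = -1732.

-1732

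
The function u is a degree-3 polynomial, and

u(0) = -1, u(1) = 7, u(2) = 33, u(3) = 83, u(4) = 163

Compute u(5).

First differences: 8, 26, 50, 80. Second differences: 18, 24, 30. Third differences: 6, 6.
Level-3 differences are constant, so u has degree 3.
Fitting a degree-3 polynomial gives u(t) = t³ + 6t² + t - 1.
Then u(5) = 279.

279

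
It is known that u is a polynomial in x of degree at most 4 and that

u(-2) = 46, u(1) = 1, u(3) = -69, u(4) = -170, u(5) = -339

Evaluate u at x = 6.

Write u(x) = ax^4 + bx³ + cx² + dx + e; the 5 given values yield a linear system in the 5 coefficients.
Solving, the leading coefficient vanishes, and u(x) = -3x³ + 2x² - 4x + 6.
Then u(6) = -594.

-594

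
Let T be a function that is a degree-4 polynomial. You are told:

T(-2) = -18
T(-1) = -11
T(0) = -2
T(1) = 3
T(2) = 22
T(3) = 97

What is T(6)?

Write T(k) = ak^4 + bk³ + ck² + dk + e; the 6 given values yield a linear system in the 5 coefficients.
Solving, T(k) = k^4 + k³ - 3k² + 6k - 2.
Then T(6) = 1438.

1438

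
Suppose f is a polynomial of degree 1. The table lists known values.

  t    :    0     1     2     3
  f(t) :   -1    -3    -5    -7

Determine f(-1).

Write f(t) = at + b; the 4 given values yield a linear system in the 2 coefficients.
Solving, f(t) = -2t - 1.
Then f(-1) = 1.

1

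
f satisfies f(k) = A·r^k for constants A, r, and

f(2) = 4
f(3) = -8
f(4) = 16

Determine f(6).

Consecutive ratio: -8/4 = -2, and 16/(-8) = -2, so r = -2.
Then A·(-2)^2 = 4 gives A = 1, and f(k) = 1·(-2)^k.
f(6) = 1·(-2)^6 = 64.

64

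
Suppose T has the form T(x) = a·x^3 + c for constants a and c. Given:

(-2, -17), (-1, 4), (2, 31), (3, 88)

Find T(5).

From T(-2) = -17 and T(-1) = 4: -8a + c = -17 and -1a + c = 4.
Subtracting: 7a = 21, so a = 3; then c = -17 − 3·(-8) = 7.
So T(x) = 3x³ + 7, and T(5) = 382.

382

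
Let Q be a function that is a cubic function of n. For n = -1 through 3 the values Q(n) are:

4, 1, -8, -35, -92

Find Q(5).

First differences: -3, -9, -27, -57. Second differences: -6, -18, -30. Third differences: -12, -12.
Level-3 differences are constant, so Q has degree 3.
Fitting a degree-3 polynomial gives Q(n) = -2n³ - 3n² - 4n + 1.
Then Q(5) = -344.

-344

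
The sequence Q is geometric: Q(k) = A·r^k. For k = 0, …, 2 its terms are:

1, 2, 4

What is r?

2

Consecutive ratio: 2/1 = 2, and 4/2 = 2, so r = 2.
Then A·2^0 = 1 gives A = 1, and Q(k) = 1·2^k.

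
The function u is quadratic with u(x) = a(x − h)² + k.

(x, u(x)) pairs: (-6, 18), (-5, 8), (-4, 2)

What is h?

-3

First differences -10, -6; second difference 4 = 2a, so a = 2.
Expanding, the x-coefficient is −2ah = -4h; matching it to the data gives h = -3, and then k = 0.
So u(x) = 2(x + 3)² + 0.
Hence h = -3.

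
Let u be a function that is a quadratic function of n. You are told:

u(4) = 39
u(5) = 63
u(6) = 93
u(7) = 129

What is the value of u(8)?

171

Write u(n) = an² + bn + c; the 4 given values yield a linear system in the 3 coefficients.
Solving, u(n) = 3n² - 3n + 3.
Then u(8) = 171.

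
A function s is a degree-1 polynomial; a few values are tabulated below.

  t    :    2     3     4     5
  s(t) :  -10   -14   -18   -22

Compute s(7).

First differences: -4, -4, -4.
Level-1 differences are constant, so s has degree 1.
Fitting a degree-1 polynomial gives s(t) = -4t - 2.
Then s(7) = -30.

-30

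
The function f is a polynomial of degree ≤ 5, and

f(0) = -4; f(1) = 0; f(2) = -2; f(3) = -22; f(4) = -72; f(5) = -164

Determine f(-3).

First differences: 4, -2, -20, -50, -92. Second differences: -6, -18, -30, -42. Third differences: -12, -12, -12.
Level-3 differences are constant, so f has degree 3.
Fitting a degree-3 polynomial gives f(t) = -2t³ + 3t² + 3t - 4.
Then f(-3) = 68.

68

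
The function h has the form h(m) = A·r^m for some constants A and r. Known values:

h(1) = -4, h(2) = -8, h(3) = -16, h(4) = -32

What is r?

2

Consecutive ratio: -8/(-4) = 2, and -16/(-8) = 2, so r = 2.
Then A·2^1 = -4 gives A = -2, and h(m) = -2·2^m.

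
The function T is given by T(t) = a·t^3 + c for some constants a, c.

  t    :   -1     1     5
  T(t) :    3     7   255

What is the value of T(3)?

From T(-1) = 3 and T(1) = 7: -1a + c = 3 and 1a + c = 7.
Subtracting: 2a = 4, so a = 2; then c = 3 − 2·(-1) = 5.
So T(t) = 2t³ + 5, and T(3) = 59.

59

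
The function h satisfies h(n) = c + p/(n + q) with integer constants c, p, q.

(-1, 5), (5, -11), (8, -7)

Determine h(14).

(h(n) − c)(n + q) = p for each data point; the three points give a linear system in c and q, then p follows.
Solving: c = -3, q = -2, p = -24, so h(n) = -3 − 24/(n − 2).
Then h(14) = -3 − 24/12 = -5.

-5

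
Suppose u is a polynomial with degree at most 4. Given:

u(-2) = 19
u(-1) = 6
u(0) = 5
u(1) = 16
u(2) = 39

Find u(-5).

130

Write u(k) = ak^4 + bk³ + ck² + dk + e; the 5 given values yield a linear system in the 5 coefficients.
Solving, the top 2 coefficients vanish, and u(k) = 6k² + 5k + 5.
Then u(-5) = 130.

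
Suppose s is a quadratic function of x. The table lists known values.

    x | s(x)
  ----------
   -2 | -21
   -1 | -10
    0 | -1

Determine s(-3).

Write s(x) = ax² + bx + c; the 3 given values yield a linear system in the 3 coefficients.
Solving, s(x) = -x² + 8x - 1.
Then s(-3) = -34.

-34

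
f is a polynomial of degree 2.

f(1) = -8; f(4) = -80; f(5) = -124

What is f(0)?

-4

Write f(t) = at² + bt + c; the 3 given values yield a linear system in the 3 coefficients.
Solving, f(t) = -5t² + t - 4.
Then f(0) = -4.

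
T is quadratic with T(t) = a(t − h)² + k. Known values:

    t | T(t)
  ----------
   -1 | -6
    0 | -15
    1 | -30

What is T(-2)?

First differences -9, -15; second difference -6 = 2a, so a = -3.
Expanding, the t-coefficient is −2ah = 6h; matching it to the data gives h = -2, and then k = -3.
So T(t) = -3(t + 2)² − 3.
T(-2) = -3·0² − 3 = -3.

-3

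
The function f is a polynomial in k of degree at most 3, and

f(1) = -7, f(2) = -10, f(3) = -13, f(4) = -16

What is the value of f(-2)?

Write f(k) = ak³ + bk² + ck + d; the 4 given values yield a linear system in the 4 coefficients.
Solving, the top 2 coefficients vanish, and f(k) = -3k - 4.
Then f(-2) = 2.

2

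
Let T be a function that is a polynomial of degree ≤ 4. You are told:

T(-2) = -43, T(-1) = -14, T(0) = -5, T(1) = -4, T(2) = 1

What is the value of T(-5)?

Write T(n) = an^4 + bn³ + cn² + dn + e; the 5 given values yield a linear system in the 5 coefficients.
Solving, the leading coefficient vanishes, and T(n) = 2n³ - 4n² + 3n - 5.
Then T(-5) = -370.

-370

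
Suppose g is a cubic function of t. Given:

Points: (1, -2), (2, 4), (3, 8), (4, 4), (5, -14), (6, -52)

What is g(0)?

-4

Write g(t) = at³ + bt² + ct + d; the 6 given values yield a linear system in the 4 coefficients.
Solving, g(t) = -t³ + 5t² - 2t - 4.
The constant term is g(0) = -4.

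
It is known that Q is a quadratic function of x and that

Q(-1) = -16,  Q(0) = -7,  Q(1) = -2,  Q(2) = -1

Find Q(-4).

First differences: 9, 5, 1. Second differences: -4, -4.
Level-2 differences are constant, so Q has degree 2.
Fitting a degree-2 polynomial gives Q(x) = -2x² + 7x - 7.
Then Q(-4) = -67.

-67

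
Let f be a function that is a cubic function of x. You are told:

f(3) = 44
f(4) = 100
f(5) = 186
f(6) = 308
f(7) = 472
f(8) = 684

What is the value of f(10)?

First differences: 56, 86, 122, 164, 212. Second differences: 30, 36, 42, 48. Third differences: 6, 6, 6.
Level-3 differences are constant, so f has degree 3.
Fitting a degree-3 polynomial gives f(x) = x³ + 3x² - 2x - 4.
Then f(10) = 1276.

1276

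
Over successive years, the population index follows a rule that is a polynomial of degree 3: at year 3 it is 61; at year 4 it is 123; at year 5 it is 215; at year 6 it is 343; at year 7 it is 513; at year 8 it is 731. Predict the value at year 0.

-5

Write the value at t as h(t).
First differences: 62, 92, 128, 170, 218. Second differences: 30, 36, 42, 48. Third differences: 6, 6, 6.
Level-3 differences are constant, so h has degree 3.
Fitting a degree-3 polynomial gives h(t) = t³ + 3t² + 4t - 5.
Then h(0) = -5.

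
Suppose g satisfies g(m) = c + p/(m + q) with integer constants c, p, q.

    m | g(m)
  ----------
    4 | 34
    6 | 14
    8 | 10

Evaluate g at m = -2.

(g(m) − c)(m + q) = p for each data point; the three points give a linear system in c and q, then p follows.
Solving: c = 4, q = -3, p = 30, so g(m) = 4 + 30/(m − 3).
Then g(-2) = 4 + 30/(-5) = -2.

-2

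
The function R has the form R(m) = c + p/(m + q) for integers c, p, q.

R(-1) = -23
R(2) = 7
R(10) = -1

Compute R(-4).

(R(m) − c)(m + q) = p for each data point; the three points give a linear system in c and q, then p follows.
Solving: c = -3, q = 0, p = 20, so R(m) = -3 + 20/(m + 0).
Then R(-4) = -3 + 20/(-4) = -8.

-8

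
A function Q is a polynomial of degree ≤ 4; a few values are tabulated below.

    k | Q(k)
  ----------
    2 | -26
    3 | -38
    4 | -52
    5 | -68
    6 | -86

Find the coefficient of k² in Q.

-1

First differences: -12, -14, -16, -18. Second differences: -2, -2, -2.
Level-2 differences are constant, so Q has degree 2.
Fitting a degree-2 polynomial gives Q(k) = -k² - 7k - 8.
The coefficient of k² is -1.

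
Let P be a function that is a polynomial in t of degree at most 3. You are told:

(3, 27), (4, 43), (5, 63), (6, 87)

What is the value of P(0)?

3

First differences: 16, 20, 24. Second differences: 4, 4.
Level-2 differences are constant, so P has degree 2.
Fitting a degree-2 polynomial gives P(t) = 2t² + 2t + 3.
Then P(0) = 3.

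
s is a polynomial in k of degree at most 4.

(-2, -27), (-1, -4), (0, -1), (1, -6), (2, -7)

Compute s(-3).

-82

Write s(k) = ak^4 + bk³ + ck² + dk + e; the 5 given values yield a linear system in the 5 coefficients.
Solving, the leading coefficient vanishes, and s(k) = 2k³ - 4k² - 3k - 1.
Then s(-3) = -82.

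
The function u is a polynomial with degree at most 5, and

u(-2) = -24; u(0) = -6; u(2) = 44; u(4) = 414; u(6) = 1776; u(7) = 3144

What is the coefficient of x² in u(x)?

0

Write u(x) = ax^5 + bx^4 + cx³ + dx² + ex + p; the 6 given values yield a linear system in the 6 coefficients.
Solving, the leading coefficient vanishes, and u(x) = x^4 + 2x³ + 9x - 6.
The coefficient of x² is 0.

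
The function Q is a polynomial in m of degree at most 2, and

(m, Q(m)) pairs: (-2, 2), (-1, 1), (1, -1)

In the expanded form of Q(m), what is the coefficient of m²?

0

Write Q(m) = am² + bm + c; the 3 given values yield a linear system in the 3 coefficients.
Solving, the leading coefficient vanishes, and Q(m) = -m.
The coefficient of m² is 0.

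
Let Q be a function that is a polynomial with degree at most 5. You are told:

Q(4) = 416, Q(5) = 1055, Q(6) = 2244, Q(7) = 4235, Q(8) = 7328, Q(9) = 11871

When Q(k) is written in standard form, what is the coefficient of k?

First differences: 639, 1189, 1991, 3093, 4543. Second differences: 550, 802, 1102, 1450. Third differences: 252, 300, 348. Fourth differences: 48, 48.
Level-4 differences are constant, so Q has degree 4.
Fitting a degree-4 polynomial gives Q(k) = 2k^4 - 2k³ + 3k² - 4k.
The coefficient of k is -4.

-4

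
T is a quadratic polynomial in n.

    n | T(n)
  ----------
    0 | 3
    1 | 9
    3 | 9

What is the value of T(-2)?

Write T(n) = an² + bn + c; the 3 given values yield a linear system in the 3 coefficients.
Solving, T(n) = -2n² + 8n + 3.
Then T(-2) = -21.

-21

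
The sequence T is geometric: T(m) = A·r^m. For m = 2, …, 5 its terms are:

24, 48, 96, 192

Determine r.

Consecutive ratio: 48/24 = 2, and 96/48 = 2, so r = 2.
Then A·2^2 = 24 gives A = 6, and T(m) = 6·2^m.

2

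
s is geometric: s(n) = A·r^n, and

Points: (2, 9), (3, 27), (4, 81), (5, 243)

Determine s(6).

Consecutive ratio: 27/9 = 3, and 81/27 = 3, so r = 3.
Then A·3^2 = 9 gives A = 1, and s(n) = 1·3^n.
s(6) = 1·3^6 = 729.

729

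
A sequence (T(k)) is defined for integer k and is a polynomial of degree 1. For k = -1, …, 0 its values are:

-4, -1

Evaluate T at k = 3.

8

Write T(k) = ak + b; the 2 given values yield a linear system in the 2 coefficients.
Solving, T(k) = 3k - 1.
Then T(3) = 8.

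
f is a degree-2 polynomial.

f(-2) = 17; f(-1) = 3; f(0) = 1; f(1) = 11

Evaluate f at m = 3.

Write f(m) = am² + bm + c; the 4 given values yield a linear system in the 3 coefficients.
Solving, f(m) = 6m² + 4m + 1.
Then f(3) = 67.

67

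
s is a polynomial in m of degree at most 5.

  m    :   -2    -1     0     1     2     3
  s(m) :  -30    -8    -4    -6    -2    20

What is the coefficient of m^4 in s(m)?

0

Write s(m) = am^5 + bm^4 + cm³ + dm² + em + p; the 6 given values yield a linear system in the 6 coefficients.
Solving, the top 2 coefficients vanish, and s(m) = 2m³ - 3m² - m - 4.
The coefficient of m^4 is 0.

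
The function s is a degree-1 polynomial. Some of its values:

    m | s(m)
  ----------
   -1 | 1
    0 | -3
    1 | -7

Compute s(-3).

First differences: -4, -4.
Level-1 differences are constant, so s has degree 1.
Fitting a degree-1 polynomial gives s(m) = -4m - 3.
Then s(-3) = 9.

9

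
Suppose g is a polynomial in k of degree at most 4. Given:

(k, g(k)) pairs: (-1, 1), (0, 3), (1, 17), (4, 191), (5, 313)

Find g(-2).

5

Write g(k) = ak^4 + bk³ + ck² + dk + e; the 5 given values yield a linear system in the 5 coefficients.
Solving, the leading coefficient vanishes, and g(k) = k³ + 6k² + 7k + 3.
Then g(-2) = 5.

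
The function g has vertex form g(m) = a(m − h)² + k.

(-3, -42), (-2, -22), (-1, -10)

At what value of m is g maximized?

0

First differences 20, 12; second difference -8 = 2a, so a = -4.
Expanding, the m-coefficient is −2ah = 8h; matching it to the data gives h = 0, and then k = -6.
So g(m) = -4(m + 0)² − 6.
Hence h = 0.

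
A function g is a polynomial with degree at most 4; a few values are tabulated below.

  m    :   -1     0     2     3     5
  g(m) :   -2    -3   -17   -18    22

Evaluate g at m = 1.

Write g(m) = am^4 + bm³ + cm² + dm + e; the 5 given values yield a linear system in the 5 coefficients.
Solving, the leading coefficient vanishes, and g(m) = m³ - 3m² - 5m - 3.
Then g(1) = -10.

-10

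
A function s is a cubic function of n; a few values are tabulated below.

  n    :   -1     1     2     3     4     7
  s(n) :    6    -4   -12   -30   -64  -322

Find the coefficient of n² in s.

1

Write s(n) = an³ + bn² + cn + d; the 6 given values yield a linear system in the 4 coefficients.
Solving, s(n) = -n³ + n² - 4n.
The coefficient of n² is 1.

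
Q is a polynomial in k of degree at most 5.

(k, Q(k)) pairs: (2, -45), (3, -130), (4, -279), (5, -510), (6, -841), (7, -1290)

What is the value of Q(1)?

First differences: -85, -149, -231, -331, -449. Second differences: -64, -82, -100, -118. Third differences: -18, -18, -18.
Level-3 differences are constant, so Q has degree 3.
Fitting a degree-3 polynomial gives Q(k) = -3k³ - 5k² - 3k + 5.
Then Q(1) = -6.

-6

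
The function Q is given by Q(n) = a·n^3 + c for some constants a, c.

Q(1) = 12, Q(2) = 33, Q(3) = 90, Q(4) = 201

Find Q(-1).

6

From Q(1) = 12 and Q(2) = 33: 1a + c = 12 and 8a + c = 33.
Subtracting: 7a = 21, so a = 3; then c = 12 − 3·1 = 9.
So Q(n) = 3n³ + 9, and Q(-1) = 6.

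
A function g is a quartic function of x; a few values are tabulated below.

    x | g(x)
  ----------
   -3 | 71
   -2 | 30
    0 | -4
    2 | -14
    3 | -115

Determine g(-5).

Write g(x) = ax^4 + bx³ + cx² + dx + e; the 5 given values yield a linear system in the 5 coefficients.
Solving, g(x) = -x^4 - 4x³ + 7x² + 5x - 4.
Then g(-5) = 21.

21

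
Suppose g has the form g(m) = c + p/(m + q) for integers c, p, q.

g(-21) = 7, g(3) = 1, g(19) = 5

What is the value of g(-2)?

(g(m) − c)(m + q) = p for each data point; the three points give a linear system in c and q, then p follows.
Solving: c = 6, q = 1, p = -20, so g(m) = 6 − 20/(m + 1).
Then g(-2) = 6 − 20/(-1) = 26.

26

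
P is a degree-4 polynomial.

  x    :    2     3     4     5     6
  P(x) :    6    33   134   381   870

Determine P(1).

5

Write P(x) = ax^4 + bx³ + cx² + dx + e; the 5 given values yield a linear system in the 5 coefficients.
Solving, P(x) = x^4 - 2x³ + 6.
Then P(1) = 5.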